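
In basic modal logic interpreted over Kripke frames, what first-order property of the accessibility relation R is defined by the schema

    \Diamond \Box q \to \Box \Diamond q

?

Convergence

Suppose ◇□q→□◇q is valid. Take Rxy, Rxz and set V(q)={w : Ryw}. Then □q at y so ◇□q at x, so □◇q at x, so ◇q at z, giving w with Rzw and Ryw.
The converse is a direct semantic check.
So the correspondent is convergence.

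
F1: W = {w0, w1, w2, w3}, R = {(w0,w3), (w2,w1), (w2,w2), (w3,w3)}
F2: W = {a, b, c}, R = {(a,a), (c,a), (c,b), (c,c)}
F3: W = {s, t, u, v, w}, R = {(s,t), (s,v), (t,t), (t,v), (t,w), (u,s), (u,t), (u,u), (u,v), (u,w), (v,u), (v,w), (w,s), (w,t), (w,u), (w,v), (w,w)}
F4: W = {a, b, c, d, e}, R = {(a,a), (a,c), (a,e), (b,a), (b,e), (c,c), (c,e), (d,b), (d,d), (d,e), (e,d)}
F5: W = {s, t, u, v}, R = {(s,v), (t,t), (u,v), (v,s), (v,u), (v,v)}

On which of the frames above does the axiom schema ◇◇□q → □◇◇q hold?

The schema corresponds to a generalized confluence (Geach) condition: ∀x ∀y ∀z ((xR²y ∧ xRz) → ∃w (yRw ∧ zR²w)).
F1: fails — w2R²w1, w2Rw1 but no w with w1Rw and w1R²w.
F2: fails — cR²a, cRb but no w with aRw and bR²w.
F3: holds.
F4: holds.
F5: holds.

F3, F4, F5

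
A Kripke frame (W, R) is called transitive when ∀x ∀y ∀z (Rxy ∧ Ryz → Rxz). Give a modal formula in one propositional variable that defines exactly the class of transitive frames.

□q → □□q

This is transitivity; the standard corresponding axiom is 4: □q → □□q.
Suppose □q→□□q is valid. Take Rxy, Ryz and set V(q)={w : Rxw}. Then □q at x, so □□q at x, so □q at y, so q at z, i.e. Rxz.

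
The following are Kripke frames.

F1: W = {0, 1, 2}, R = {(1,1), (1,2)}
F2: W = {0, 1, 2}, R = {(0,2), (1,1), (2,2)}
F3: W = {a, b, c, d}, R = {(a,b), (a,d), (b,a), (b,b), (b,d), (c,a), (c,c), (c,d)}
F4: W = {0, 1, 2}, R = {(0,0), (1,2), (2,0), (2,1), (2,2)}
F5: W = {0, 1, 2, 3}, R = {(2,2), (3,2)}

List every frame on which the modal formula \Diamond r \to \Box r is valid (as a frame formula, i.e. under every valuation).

Frame correspondent (Sahlqvist): \forall x \forall y \forall z (Rxy \wedge Rxz \to y = z) — i.e. partial functionality.
F1: fails — 1 sees both 1 and 2.
F2: ✓.
F3: fails — a sees both b and d.
F4: fails — 2 sees both 0 and 1.
F5: ✓.

F2, F5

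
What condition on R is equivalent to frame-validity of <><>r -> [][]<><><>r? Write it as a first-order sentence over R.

This is a Sahlqvist (Geach-type) schema ◇^2□^0r → □^2◇^3r.
Minimal-valuation argument: fix x; take any y with xR^2y and any z with xR^2z. Set V(r) to the set of worlds R-reachable from y in exactly 0 steps. Then □^0r holds at y, so the antecedent holds at x; validity forces ◇^3r at z, giving a w with zR^3w and yR^0w.
First-order correspondent: forall x forall y forall z ((x R^2 y & x R^2 z) -> exists w (y = w & z R^3 w)).

forall x forall y forall z ((x R^2 y & x R^2 z) -> exists w (y = w & z R^3 w))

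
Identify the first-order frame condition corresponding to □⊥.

This is the Ver axiom.
It corresponds to emptiness of R: ∀x ∀y ¬Rxy.

Emptiness of R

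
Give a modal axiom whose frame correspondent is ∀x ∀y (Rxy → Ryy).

The condition is shift-reflexivity. The T□ schema □(□q → q) defines it.
Suppose □(□q→q) is valid. Take Rxy and set V(q)={w : Ryw}. Then at y, □q holds; since □(□q→q) at x, □q→q at y, so q at y, i.e. Ryy.

□(□q → q)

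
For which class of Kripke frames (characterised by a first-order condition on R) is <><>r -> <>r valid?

Equivalently (dual form): □r → □□r.
Suppose □r→□□r is valid. Take Rxy, Ryz and set V(r)={w : Rxw}. Then □r at x, so □□r at x, so □r at y, so r at z, i.e. Rxz.

transitivity: forall x forall y forall z (Rxy & Ryz -> Rxz)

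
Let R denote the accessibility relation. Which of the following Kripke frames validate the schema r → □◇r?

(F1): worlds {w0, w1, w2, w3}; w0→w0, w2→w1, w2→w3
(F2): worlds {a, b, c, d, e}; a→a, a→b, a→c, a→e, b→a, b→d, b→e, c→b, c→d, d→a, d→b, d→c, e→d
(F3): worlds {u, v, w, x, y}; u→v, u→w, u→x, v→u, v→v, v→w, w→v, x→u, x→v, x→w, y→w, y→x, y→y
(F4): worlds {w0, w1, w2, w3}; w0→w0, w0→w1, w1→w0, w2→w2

(F4)

The schema corresponds to symmetry: ∀x ∀y (Rxy → Ryx).
(F1): fails — Rw2w1 but not Rw1w2.
(F2): fails — Rae but not Rea.
(F3): fails — Rxw but not Rwx.
(F4): satisfies the condition.
Valid on: (F4).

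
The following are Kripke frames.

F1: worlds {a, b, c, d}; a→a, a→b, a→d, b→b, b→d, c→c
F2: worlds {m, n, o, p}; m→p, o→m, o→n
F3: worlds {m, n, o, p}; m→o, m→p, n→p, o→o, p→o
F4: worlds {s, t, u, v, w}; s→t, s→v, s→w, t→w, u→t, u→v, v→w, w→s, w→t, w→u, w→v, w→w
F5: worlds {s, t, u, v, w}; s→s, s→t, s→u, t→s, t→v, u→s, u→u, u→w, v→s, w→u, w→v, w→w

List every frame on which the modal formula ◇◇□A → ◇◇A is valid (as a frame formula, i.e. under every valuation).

This is the axiom for a generalized confluence (Geach) condition; its first-order frame correspondent is ∀x ∀y (xR²y → ∃w (yRw ∧ xR²w)).
F1: fails — aR²d but no w with dRw and aR²w.
F2: fails — oR²p but no w with pRw and oR²w.
F3: satisfies the condition.
F4: satisfies the condition.
F5: satisfies the condition.
Valid on: F3, F4, F5.

F3, F4, F5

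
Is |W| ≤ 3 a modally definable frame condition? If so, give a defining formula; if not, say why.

Not definable by any modal formula

Modal frame validity is preserved under disjoint unions.
Any modal formula valid on each of 4 disjoint one-world frames is valid on their disjoint union (validity is preserved under disjoint unions). Each one-world frame has |W|=1≤3, but the union has |W|=4.
So the class is not modally definable.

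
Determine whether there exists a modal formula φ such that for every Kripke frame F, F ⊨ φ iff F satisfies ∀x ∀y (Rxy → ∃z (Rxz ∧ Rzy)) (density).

Definable; □□r → □r defines it

This is a Sahlqvist condition; the C4 axiom □□r → □r defines it.
Suppose □□r→□r is valid. Take Rxy and set V(r)={w : xR²w}. Then □□r at x, so □r at x, so r at y, i.e. ∃z(Rxz∧Rzy).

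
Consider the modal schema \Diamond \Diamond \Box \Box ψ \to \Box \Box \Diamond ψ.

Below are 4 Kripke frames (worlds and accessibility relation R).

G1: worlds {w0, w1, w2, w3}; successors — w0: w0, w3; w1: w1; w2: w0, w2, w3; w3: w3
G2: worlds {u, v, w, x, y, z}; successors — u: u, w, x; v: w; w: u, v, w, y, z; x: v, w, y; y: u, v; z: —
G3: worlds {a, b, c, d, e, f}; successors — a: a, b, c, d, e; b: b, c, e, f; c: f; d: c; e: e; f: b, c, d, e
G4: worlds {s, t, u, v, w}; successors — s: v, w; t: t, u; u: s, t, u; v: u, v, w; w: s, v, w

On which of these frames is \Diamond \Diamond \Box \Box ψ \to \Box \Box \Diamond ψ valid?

The schema corresponds to a generalized confluence (Geach) condition: \forall x \forall y \forall z ((x R^2 y \wedge x R^2 z) \to \exists w (y R^2 w \wedge zRw)).
G1: ✓.
G2: fails — uR²u, uR²z but no t with uR²t and zRt.
G3: fails — aR²c, aR²c but no w with cR²w and cRw.
G4: fails — tR²t, tR²s but no w* with tR²w* and sRw*.

G1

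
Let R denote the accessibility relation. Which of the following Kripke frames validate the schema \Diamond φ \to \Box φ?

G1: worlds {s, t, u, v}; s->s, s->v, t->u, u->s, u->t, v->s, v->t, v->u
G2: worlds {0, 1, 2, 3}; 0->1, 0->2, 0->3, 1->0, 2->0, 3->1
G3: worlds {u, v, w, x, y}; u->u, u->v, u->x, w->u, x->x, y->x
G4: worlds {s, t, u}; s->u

G4

This is the axiom for partial functionality; its first-order frame correspondent is \forall x \forall y \forall z (Rxy \wedge Rxz \to y = z).
G1: fails — s sees both s and v.
G2: fails — 0 sees both 1 and 2.
G3: fails — u sees both u and v.
G4: condition met.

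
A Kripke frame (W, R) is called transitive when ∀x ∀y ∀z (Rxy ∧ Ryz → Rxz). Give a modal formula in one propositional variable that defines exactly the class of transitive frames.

□s → □□s

A defining formula is □s → □□s (the 4 axiom).
Suppose □s→□□s is valid. Take Rxy, Ryz and set V(s)={w : Rxw}. Then □s at x, so □□s at x, so □s at y, so s at z, i.e. Rxz.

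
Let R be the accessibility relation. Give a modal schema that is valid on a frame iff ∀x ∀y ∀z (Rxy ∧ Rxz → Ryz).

◇s → □◇s

This is the Euclidean property; the standard corresponding axiom is 5: ◇s → □◇s.
Suppose ◇s→□◇s is valid. Take Rxy, Rxz and set V(s)={y}. Then ◇s at x, so □◇s at x, so ◇s at z, so some w with Rzw has s; w=y, i.e. Rzy. By symmetry of the argument, Ryz.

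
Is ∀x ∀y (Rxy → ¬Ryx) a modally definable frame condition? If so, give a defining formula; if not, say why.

If a class were modally definable it would be closed under surjective bounded morphisms (Goldblatt–Thomason).
The 4-cycle (worlds a,b,c,d with a→b→c→d→a) is asymmetric. Mapping every world to a single reflexive point • is a surjective bounded morphism, and the reflexive point is not asymmetric (R•• but asymmetry requires ¬R••).
Hence asymmetry is not modally definable.

Not modally definable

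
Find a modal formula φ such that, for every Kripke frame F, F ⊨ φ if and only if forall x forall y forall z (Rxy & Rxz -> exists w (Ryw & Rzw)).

◇□p → □◇p

This is convergence; the standard corresponding axiom is .2: ◇□p → □◇p.
Suppose ◇□p→□◇p is valid. Take Rxy, Rxz and set V(p)={w : Ryw}. Then □p at y so ◇□p at x, so □◇p at x, so ◇p at z, giving w with Rzw and Ryw.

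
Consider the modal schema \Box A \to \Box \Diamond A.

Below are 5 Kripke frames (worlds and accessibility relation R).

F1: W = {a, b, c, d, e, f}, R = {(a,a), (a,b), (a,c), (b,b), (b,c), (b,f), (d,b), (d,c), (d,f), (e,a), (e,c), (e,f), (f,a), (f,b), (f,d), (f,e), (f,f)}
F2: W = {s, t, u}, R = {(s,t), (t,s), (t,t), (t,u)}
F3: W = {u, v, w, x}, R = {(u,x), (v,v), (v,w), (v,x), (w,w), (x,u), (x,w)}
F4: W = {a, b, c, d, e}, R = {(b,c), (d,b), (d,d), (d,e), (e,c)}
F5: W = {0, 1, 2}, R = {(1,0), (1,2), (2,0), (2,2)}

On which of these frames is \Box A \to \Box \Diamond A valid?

none

Frame correspondent (Sahlqvist): \forall x \forall z (xRz \to \exists w (xRw \wedge zRw)) — i.e. a generalized confluence (Geach) condition.
F1: fails — aRc but no w with aRw and cRw.
F2: fails — tRu but no w with tRw and uRw.
F3: fails — uRx but no t with uRt and xRt.
F4: fails — bRc but no w with bRw and cRw.
F5: fails — 1R0 but no w with 1Rw and 0Rw.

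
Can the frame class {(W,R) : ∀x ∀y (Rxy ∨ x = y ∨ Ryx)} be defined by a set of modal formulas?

No

If a class were modally definable it would be closed under disjoint unions (Goldblatt–Thomason).
Take 4 disjoint single-world reflexive frames: each is trivially connected, but their disjoint union has 4 worlds with no edge between distinct components, so it is not connected.
So no modal formula (or set of formulas) defines exactly the connected frames.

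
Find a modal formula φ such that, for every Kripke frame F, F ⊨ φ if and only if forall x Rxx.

□r → r

A defining formula is □r → r (the T axiom).
Suppose □r→r is valid. At any x set V(r)={w : Rxw}. Then □r holds at x, so r holds at x, i.e. Rxx.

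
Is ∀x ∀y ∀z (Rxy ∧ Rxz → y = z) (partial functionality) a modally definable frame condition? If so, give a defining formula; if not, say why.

Definable; ◇p → □p defines it

This is a Sahlqvist condition; the CD axiom ◇p → □p defines it.
Suppose ◇p→□p is valid. Take Rxy, Rxz and set V(p)={y}. Then ◇p at x, so □p at x, so p at z, i.e. z=y.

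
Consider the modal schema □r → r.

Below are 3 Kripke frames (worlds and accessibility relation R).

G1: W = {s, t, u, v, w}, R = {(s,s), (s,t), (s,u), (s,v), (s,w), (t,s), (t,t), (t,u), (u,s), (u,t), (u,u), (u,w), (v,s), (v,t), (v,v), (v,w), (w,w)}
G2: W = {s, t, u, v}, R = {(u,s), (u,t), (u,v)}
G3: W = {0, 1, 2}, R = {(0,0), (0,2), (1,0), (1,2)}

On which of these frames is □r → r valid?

G1

This is the axiom for reflexivity; its first-order frame correspondent is ∀x Rxx.
G1: holds.
G2: fails — world s does not see itself.
G3: fails — world 1 does not see itself.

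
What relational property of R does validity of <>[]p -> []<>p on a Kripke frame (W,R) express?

This schema is the .2 axiom.
Its frame correspondent is convergence — forall x forall y forall z (Rxy & Rxz -> exists w (Ryw & Rzw)).

Convergence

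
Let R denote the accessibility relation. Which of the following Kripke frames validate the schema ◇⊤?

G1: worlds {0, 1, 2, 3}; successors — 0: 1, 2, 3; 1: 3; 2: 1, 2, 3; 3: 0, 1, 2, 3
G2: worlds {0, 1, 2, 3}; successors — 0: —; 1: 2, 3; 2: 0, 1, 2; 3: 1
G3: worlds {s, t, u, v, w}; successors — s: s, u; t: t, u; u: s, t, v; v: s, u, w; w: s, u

Frame correspondent (Sahlqvist): ∀x ∃y Rxy — i.e. seriality.
G1: condition met.
G2: fails — world 0 has no successor.
G3: condition met.

G1, G3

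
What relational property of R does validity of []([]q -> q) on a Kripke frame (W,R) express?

Suppose □(□q→q) is valid. Take Rxy and set V(q)={w : Ryw}. Then at y, □q holds; since □(□q→q) at x, □q→q at y, so q at y, i.e. Ryy.

shift-reflexivity: forall x forall y (Rxy -> Ryy)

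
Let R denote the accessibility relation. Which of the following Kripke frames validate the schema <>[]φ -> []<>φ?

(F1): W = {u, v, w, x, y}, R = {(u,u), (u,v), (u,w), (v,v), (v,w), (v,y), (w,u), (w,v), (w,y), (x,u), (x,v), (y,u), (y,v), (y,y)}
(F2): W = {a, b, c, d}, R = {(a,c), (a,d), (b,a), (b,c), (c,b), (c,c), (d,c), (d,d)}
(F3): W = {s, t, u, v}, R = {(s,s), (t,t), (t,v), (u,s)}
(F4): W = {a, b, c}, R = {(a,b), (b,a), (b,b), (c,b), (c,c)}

The schema corresponds to convergence: forall x forall y forall z (Rxy & Rxz -> exists w (Ryw & Rzw)).
(F1): ✓.
(F2): ✓.
(F3): fails — Rtt and Rtv but t and v have no common successor.
(F4): ✓.
Valid on: (F1), (F2), (F4).

(F1), (F2), (F4)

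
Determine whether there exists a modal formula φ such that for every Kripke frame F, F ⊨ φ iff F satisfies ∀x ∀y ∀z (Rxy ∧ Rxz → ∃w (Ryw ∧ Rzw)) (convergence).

Yes, by ◇□p → □◇p

Yes: it is convergence, defined by the .2 schema ◇□p → □◇p.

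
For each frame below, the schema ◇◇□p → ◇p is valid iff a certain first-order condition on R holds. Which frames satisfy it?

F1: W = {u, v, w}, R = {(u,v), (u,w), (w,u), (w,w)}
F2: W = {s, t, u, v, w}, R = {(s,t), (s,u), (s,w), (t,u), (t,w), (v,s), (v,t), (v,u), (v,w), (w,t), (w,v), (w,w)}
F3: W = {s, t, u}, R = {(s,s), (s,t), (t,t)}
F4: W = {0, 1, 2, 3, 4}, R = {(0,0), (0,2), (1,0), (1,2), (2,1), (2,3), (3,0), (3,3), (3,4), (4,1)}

This is the axiom for a generalized confluence (Geach) condition; its first-order frame correspondent is ∀x ∀y (xR²y → ∃w (yRw ∧ xRw)).
F1: fails — wR²v but no t with vRt and wRt.
F2: fails — sR²u but no w* with uRw* and sRw*.
F3: condition met.
F4: fails — 0R²2 but no w with 2Rw and 0Rw.
Valid on: F3.

F3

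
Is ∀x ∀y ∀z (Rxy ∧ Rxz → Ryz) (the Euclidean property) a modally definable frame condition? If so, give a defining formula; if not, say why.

Yes: it is the Euclidean property, defined by the 5 schema ◇p → □◇p.

Yes — defined by ◇p → □◇p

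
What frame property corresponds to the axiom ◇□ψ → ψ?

Equivalently (dual form): ψ → □◇ψ.
Suppose ψ→□◇ψ is valid. Take Rxy and set V(ψ)={x}. Then ψ at x, so □◇ψ at x, so ◇ψ at y, so some z with Ryz has ψ; z=x, i.e. Ryx.
Conversely, any frame satisfying ∀x ∀y (Rxy → Ryx) validates the schema.
Frame condition: ∀x ∀y (Rxy → Ryx).

symmetry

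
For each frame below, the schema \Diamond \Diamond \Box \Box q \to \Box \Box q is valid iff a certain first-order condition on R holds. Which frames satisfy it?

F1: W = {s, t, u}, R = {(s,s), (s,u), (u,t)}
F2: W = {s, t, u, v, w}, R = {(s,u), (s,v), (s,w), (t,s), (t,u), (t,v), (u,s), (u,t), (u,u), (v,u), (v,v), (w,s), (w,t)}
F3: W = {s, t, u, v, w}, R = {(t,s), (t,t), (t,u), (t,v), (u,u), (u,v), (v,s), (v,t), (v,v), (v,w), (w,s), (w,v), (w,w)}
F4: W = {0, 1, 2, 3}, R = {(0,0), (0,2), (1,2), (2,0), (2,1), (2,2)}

The schema corresponds to a generalized confluence (Geach) condition: \forall x \forall y \forall z ((x R^2 y \wedge x R^2 z) \to \exists w (y R^2 w \wedge z = w)).
F1: fails — sR²t, sR²s but no w with tR²w and s=w.
F2: fails — tR²s, tR²w but no w* with sR²w* and w=w*.
F3: fails — tR²s, tR²s but no w* with sR²w* and s=w*.
F4: satisfies the condition.

F4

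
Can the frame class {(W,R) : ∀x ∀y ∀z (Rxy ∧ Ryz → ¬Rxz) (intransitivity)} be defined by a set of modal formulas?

If a class were modally definable it would be closed under surjective bounded morphisms (Goldblatt–Thomason).
The 7-cycle (worlds 0,1,2,3,4,5,6 with 0→1→2→3→4→5→6→0) is intransitive. Mapping every world to a single reflexive point • is a surjective bounded morphism; the reflexive point is not intransitive (R••∧R•• but R••).
So the class is not modally definable.

Not definable by any modal formula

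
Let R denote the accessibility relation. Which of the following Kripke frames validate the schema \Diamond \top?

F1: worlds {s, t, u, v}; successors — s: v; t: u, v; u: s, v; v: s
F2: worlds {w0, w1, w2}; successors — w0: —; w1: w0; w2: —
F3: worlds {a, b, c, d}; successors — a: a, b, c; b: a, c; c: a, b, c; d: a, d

F1, F3

Frame correspondent (Sahlqvist): \forall x \exists y Rxy — i.e. seriality.
F1: ✓.
F2: fails — world w0 has no successor.
F3: ✓.
Valid on: F1, F3.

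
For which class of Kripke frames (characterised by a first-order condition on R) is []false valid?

emptiness of R: forall x forall y ~Rxy

This is the Ver axiom.
Its frame correspondent is emptiness of R — forall x forall y ~Rxy.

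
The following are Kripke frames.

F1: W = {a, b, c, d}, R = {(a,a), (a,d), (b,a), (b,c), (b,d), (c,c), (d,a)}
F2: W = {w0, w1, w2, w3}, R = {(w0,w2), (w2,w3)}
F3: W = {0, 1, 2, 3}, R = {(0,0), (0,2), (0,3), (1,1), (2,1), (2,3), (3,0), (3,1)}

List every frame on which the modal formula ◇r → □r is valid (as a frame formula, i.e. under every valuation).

This is the axiom for partial functionality; its first-order frame correspondent is ∀x ∀y ∀z (Rxy ∧ Rxz → y = z).
F1: fails — a sees both a and d.
F2: satisfies the condition.
F3: fails — 0 sees both 0 and 2.

F2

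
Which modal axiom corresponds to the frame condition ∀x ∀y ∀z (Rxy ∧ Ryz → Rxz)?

This is transitivity; the standard corresponding axiom is 4: □p → □□p.
Suppose □p→□□p is valid. Take Rxy, Ryz and set V(p)={w : Rxw}. Then □p at x, so □□p at x, so □p at y, so p at z, i.e. Rxz.

□p → □□p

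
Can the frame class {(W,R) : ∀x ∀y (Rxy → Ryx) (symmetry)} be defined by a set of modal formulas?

Yes — defined by r → □◇r

The condition is symmetry. A defining modal formula is r → □◇r.
Suppose r→□◇r is valid. Take Rxy and set V(r)={x}. Then r at x, so □◇r at x, so ◇r at y, so some z with Ryz has r; z=x, i.e. Ryx.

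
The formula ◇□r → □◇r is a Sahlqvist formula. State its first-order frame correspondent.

This is the .2 axiom.
Its frame correspondent is convergence — ∀x ∀y ∀z (Rxy ∧ Rxz → ∃w (Ryw ∧ Rzw)).

convergence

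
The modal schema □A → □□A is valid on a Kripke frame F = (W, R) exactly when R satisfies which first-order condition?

Suppose □A→□□A is valid. Take Rxy, Ryz and set V(A)={w : Rxw}. Then □A at x, so □□A at x, so □A at y, so A at z, i.e. Rxz.

transitivity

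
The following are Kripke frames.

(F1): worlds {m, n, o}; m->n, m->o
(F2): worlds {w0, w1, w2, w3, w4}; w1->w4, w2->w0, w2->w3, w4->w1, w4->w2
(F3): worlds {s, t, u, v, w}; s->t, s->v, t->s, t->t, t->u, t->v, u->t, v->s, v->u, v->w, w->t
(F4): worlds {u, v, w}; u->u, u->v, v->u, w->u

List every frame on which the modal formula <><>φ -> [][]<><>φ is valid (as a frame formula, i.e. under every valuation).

The schema corresponds to a generalized confluence (Geach) condition: forall x forall y forall z ((x R^2 y & x R^2 z) -> exists w (y = w & z R^2 w)).
(F1): ✓.
(F2): fails — w1R²w1, w1R²w2 but no w with w1=w and w2R²w.
(F3): fails — sR²s, sR²v but no w* with s=w* and vR²w*.
(F4): ✓.
Valid on: (F1), (F4).

(F1), (F4)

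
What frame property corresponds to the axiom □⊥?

□⊥ is valid iff no world has any successor (otherwise □⊥ fails at any world with one).
The converse is a direct semantic check.
So the correspondent is emptiness of R.

emptiness of R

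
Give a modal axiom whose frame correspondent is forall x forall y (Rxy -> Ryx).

ψ → □◇ψ

The condition is symmetry. The B schema ψ → □◇ψ defines it.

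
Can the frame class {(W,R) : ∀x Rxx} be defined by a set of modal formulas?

The condition is reflexivity. A defining modal formula is □r → r.

Definable; □r → r defines it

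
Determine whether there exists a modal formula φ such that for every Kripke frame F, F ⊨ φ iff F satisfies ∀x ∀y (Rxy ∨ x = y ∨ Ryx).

No

Modal frame validity is preserved under disjoint unions.
Take 4 disjoint single-world reflexive frames: each is trivially connected, but their disjoint union has 4 worlds with no edge between distinct components, so it is not connected.
So the class is not modally definable.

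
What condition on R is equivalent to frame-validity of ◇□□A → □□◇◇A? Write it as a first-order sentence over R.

This is a Sahlqvist (Geach-type) schema ◇^1□^2A → □^2◇^2A.
First-order correspondent: ∀x ∀y ∀z ((xRy ∧ xR²z) → ∃w (yR²w ∧ zR²w)).

∀x ∀y ∀z ((xRy ∧ xR²z) → ∃w (yR²w ∧ zR²w))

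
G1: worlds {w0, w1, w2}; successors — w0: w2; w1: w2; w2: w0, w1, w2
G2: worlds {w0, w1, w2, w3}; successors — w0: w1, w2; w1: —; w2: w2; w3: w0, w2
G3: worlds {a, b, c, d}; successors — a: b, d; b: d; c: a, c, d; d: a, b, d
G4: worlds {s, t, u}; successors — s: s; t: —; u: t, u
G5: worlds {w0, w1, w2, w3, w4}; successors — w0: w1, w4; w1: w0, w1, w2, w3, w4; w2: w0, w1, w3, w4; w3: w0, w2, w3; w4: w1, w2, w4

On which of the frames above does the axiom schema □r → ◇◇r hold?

This is the axiom for a generalized confluence (Geach) condition; its first-order frame correspondent is ∀x ∃w (xRw ∧ xR²w).
G1: ✓.
G2: fails — at w1 but no w with w1Rw and w1R²w.
G3: ✓.
G4: fails — at t but no w with tRw and tR²w.
G5: ✓.
Valid on: G1, G3, G5.

G1, G3, G5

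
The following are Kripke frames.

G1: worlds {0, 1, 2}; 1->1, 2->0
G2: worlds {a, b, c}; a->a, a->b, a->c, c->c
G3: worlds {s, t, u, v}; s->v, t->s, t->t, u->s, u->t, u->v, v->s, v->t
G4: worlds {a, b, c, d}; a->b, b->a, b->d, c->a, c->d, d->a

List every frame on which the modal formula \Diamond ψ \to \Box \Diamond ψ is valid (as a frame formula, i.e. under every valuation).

none

Frame correspondent (Sahlqvist): \forall x \forall y \forall z (Rxy \wedge Rxz \to Ryz) — i.e. the Euclidean property.
G1: fails — R20 and R20 but not R00.
G2: fails — Rac and Raa but not Rca.
G3: fails — Rsv and Rsv but not Rvv.
G4: fails — Rab and Rab but not Rbb.
Valid on no frame.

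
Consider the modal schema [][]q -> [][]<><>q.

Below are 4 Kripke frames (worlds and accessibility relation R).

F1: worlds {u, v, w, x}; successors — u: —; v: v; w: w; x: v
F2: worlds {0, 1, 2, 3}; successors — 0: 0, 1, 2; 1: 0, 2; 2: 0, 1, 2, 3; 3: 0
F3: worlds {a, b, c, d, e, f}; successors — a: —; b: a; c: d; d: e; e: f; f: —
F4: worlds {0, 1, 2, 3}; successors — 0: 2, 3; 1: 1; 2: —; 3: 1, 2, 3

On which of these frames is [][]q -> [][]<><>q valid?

Frame correspondent (Sahlqvist): forall x forall z (x R^2 z -> exists w (x R^2 w & z R^2 w)) — i.e. a generalized confluence (Geach) condition.
F1: holds.
F2: holds.
F3: fails — cR²e but no w with cR²w and eR²w.
F4: fails — 0R²2 but no w with 0R²w and 2R²w.

F1, F2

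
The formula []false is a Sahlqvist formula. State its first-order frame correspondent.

emptiness of R: forall x forall y ~Rxy

This is the Ver axiom.
It corresponds to emptiness of R: forall x forall y ~Rxy.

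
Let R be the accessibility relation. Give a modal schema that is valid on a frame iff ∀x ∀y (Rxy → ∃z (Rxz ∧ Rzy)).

□□p → □p

A defining formula is □□p → □p (the C4 axiom).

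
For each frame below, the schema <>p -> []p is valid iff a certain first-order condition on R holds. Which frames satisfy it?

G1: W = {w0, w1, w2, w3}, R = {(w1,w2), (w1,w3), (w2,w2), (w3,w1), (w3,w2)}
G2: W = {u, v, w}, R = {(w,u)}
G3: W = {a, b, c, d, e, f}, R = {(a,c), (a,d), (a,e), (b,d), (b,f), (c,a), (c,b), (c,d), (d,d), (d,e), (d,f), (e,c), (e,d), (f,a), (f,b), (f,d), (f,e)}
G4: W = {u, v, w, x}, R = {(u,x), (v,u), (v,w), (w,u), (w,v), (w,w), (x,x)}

Frame correspondent (Sahlqvist): forall x forall y forall z (Rxy & Rxz -> y = z) — i.e. partial functionality.
G1: fails — w1 sees both w2 and w3.
G2: holds.
G3: fails — a sees both c and d.
G4: fails — v sees both u and w.

G2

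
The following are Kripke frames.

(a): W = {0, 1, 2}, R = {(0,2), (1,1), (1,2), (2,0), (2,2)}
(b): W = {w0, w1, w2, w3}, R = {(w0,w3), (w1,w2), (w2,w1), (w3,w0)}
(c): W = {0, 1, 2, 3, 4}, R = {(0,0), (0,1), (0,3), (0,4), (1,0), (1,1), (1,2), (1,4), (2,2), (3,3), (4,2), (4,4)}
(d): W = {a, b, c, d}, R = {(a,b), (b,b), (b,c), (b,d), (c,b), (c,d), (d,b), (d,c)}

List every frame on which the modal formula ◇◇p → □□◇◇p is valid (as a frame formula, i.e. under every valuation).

The schema corresponds to a generalized confluence (Geach) condition: ∀x ∀y ∀z ((xR²y ∧ xR²z) → ∃w (y = w ∧ zR²w)).
(a): fails — 1R²1, 1R²0 but no w with 1=w and 0R²w.
(b): satisfies the condition.
(c): fails — 0R²0, 0R²2 but no w with 0=w and 2R²w.
(d): satisfies the condition.
Valid on: (b), (d).

(b), (d)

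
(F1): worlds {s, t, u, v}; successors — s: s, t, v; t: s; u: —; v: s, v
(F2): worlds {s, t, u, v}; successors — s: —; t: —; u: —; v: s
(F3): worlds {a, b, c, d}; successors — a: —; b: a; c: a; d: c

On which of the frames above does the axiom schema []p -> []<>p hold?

(F1)

The schema corresponds to a generalized confluence (Geach) condition: forall x forall z (xRz -> exists w (xRw & zRw)).
(F1): condition met.
(F2): fails — vRs but no w with vRw and sRw.
(F3): fails — bRa but no w with bRw and aRw.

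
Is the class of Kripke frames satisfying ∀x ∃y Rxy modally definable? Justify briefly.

Definable; □r → ◇r defines it

The condition is seriality. A defining modal formula is □r → ◇r.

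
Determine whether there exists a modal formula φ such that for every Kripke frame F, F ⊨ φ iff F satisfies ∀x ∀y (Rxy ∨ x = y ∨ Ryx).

No — not modally definable

Modal frame validity is preserved under disjoint unions.
Take 3 disjoint single-world reflexive frames: each is trivially connected, but their disjoint union has 3 worlds with no edge between distinct components, so it is not connected.
So no modal formula (or set of formulas) defines exactly the connected frames.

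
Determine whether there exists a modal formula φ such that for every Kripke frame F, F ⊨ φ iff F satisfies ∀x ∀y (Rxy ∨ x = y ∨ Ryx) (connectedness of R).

Modal frame validity is preserved under disjoint unions.
Take 4 disjoint single-world reflexive frames: each is trivially connected, but their disjoint union has 4 worlds with no edge between distinct components, so it is not connected.
So no modal formula (or set of formulas) defines exactly the connected frames.

Not definable by any modal formula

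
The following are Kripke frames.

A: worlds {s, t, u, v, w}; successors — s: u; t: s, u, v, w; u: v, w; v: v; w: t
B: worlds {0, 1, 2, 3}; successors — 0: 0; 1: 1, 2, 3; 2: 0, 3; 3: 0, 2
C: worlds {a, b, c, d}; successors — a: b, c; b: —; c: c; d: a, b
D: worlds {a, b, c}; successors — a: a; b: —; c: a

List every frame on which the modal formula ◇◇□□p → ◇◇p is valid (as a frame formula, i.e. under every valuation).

A, B, D

The schema corresponds to a generalized confluence (Geach) condition: ∀x ∀y (xR²y → ∃w (yR²w ∧ xR²w)).
A: satisfies the condition.
B: satisfies the condition.
C: fails — dR²b but no w with bR²w and dR²w.
D: satisfies the condition.
Valid on: A, B, D.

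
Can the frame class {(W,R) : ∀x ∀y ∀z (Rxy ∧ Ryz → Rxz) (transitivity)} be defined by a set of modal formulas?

Yes: it is transitivity, defined by the 4 schema □p → □□p.
Suppose □p→□□p is valid. Take Rxy, Ryz and set V(p)={w : Rxw}. Then □p at x, so □□p at x, so □p at y, so p at z, i.e. Rxz.

Yes, by □p → □□p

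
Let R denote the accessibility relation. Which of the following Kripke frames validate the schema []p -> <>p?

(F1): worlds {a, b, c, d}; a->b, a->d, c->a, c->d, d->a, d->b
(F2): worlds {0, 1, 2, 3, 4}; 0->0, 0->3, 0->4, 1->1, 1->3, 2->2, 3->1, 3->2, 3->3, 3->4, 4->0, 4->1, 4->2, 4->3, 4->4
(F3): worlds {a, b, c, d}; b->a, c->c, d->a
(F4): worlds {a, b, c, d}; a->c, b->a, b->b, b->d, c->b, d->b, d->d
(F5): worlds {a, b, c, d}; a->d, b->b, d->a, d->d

The schema corresponds to seriality: forall x exists y Rxy.
(F1): fails — world b has no successor.
(F2): condition met.
(F3): fails — world a has no successor.
(F4): condition met.
(F5): fails — world c has no successor.

(F2), (F4)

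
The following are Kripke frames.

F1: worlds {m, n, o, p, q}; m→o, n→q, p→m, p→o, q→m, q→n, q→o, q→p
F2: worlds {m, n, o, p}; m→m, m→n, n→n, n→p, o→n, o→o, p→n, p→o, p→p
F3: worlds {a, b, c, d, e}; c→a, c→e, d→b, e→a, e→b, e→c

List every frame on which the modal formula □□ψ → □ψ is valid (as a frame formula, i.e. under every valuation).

F2

This is the axiom for density; its first-order frame correspondent is ∀x ∀y (Rxy → ∃z (Rxz ∧ Rzy)).
F1: fails — Rpm but no z with Rpz and Rzm.
F2: ✓.
F3: fails — Reb but no z with Rez and Rzb.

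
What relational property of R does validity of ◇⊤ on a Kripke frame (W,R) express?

◇⊤ holds at w iff w has a successor, so frame-validity of ◇⊤ is exactly seriality. Equivalently via □ψ → ◇ψ:
Suppose □ψ→◇ψ is valid. At any x set V(ψ)=W. Then □ψ at x, so ◇ψ at x, so x has a successor.

Seriality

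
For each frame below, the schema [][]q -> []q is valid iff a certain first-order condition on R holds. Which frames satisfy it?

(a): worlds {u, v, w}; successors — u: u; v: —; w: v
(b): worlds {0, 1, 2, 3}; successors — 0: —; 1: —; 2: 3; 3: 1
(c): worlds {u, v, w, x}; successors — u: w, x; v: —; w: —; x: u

none

Frame correspondent (Sahlqvist): forall x forall y (Rxy -> exists z (Rxz & Rzy)) — i.e. density.
(a): fails — Rwv but no z with Rwz and Rzv.
(b): fails — R23 but no z with R2z and Rz3.
(c): fails — Rxu but no z with Rxz and Rzu.
Valid on no frame.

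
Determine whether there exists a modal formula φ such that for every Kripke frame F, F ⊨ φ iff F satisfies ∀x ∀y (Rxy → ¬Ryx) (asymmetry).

Any modally definable frame class is closed under surjective bounded morphisms.
The 5-cycle (worlds w0,w1,w2,w3,w4 with w0→w1→w2→w3→w4→w0) is asymmetric. Mapping every world to a single reflexive point • is a surjective bounded morphism, and the reflexive point is not asymmetric (R•• but asymmetry requires ¬R••).
Hence asymmetry is not modally definable.

Not modally definable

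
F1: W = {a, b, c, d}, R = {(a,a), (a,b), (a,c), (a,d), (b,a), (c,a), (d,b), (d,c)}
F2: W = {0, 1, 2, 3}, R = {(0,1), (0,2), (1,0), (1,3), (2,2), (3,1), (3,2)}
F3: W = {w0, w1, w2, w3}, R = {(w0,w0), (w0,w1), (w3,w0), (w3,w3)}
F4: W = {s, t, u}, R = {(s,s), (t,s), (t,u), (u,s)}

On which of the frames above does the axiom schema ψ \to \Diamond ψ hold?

none

This is the axiom for reflexivity; its first-order frame correspondent is \forall x Rxx.
F1: fails — world b does not see itself.
F2: fails — world 0 does not see itself.
F3: fails — world w1 does not see itself.
F4: fails — world t does not see itself.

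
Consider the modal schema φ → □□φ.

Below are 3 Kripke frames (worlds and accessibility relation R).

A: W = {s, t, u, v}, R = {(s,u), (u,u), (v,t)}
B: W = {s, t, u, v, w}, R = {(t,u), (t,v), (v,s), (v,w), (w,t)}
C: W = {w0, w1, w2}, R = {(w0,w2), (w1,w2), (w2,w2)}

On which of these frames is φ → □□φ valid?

none

The schema corresponds to a generalized confluence (Geach) condition: ∀x ∀z (xR²z → ∃w (x = w ∧ z = w)).
A: fails — sR²u but s ≠ u.
B: fails — tR²s but t ≠ s.
C: fails — w0R²w2 but w0 ≠ w2.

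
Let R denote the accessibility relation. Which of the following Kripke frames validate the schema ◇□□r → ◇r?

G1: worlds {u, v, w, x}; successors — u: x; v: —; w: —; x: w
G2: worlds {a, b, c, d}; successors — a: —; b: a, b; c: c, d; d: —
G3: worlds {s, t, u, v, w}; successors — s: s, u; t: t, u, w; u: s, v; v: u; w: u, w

G3

The schema corresponds to a generalized confluence (Geach) condition: ∀x ∀y (xRy → ∃w (yR²w ∧ xRw)).
G1: fails — uRx but no t with xR²t and uRt.
G2: fails — bRa but no w with aR²w and bRw.
G3: holds.
Valid on: G3.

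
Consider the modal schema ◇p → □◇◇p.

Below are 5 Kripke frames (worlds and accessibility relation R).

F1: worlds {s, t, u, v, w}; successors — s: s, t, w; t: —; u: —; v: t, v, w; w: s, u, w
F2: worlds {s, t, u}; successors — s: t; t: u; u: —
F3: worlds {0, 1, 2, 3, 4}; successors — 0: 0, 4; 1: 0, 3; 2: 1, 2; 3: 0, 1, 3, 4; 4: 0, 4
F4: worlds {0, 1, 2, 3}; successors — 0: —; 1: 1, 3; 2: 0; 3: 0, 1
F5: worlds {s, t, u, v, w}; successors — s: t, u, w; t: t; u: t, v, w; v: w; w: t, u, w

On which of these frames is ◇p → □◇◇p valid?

none

Frame correspondent (Sahlqvist): ∀x ∀y ∀z ((xRy ∧ xRz) → ∃w (y = w ∧ zR²w)) — i.e. a generalized confluence (Geach) condition.
F1: fails — sRs, sRt but no w* with s=w* and tR²w*.
F2: fails — sRt, sRt but no w with t=w and tR²w.
F3: fails — 1R3, 1R0 but no w with 3=w and 0R²w.
F4: fails — 2R0, 2R0 but no w with 0=w and 0R²w.
F5: fails — sRu, sRt but no w* with u=w* and tR²w*.
Valid on no frame.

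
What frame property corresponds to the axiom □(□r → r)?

This is the T□ axiom.
It corresponds to shift-reflexivity: ∀x ∀y (Rxy → Ryy).

shift-reflexivity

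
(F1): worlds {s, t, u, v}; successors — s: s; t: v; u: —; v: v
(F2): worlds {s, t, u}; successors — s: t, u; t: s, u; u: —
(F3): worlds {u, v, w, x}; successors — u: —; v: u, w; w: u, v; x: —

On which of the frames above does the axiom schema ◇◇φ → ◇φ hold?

(F1)

The schema corresponds to transitivity: ∀x ∀y ∀z (Rxy ∧ Ryz → Rxz).
(F1): holds.
(F2): fails — Rts and Rst but not Rtt.
(F3): fails — Rwv and Rvw but not Rww.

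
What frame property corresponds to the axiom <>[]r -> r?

Symmetry

This schema is equivalent to the B axiom r → □◇r.
Its frame correspondent is symmetry — forall x forall y (Rxy -> Ryx).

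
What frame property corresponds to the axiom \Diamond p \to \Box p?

partial functionality

Suppose ◇p→□p is valid. Take Rxy, Rxz and set V(p)={y}. Then ◇p at x, so □p at x, so p at z, i.e. z=y.
The converse is a direct semantic check.
Frame condition: \forall x \forall y \forall z (Rxy \wedge Rxz \to y = z).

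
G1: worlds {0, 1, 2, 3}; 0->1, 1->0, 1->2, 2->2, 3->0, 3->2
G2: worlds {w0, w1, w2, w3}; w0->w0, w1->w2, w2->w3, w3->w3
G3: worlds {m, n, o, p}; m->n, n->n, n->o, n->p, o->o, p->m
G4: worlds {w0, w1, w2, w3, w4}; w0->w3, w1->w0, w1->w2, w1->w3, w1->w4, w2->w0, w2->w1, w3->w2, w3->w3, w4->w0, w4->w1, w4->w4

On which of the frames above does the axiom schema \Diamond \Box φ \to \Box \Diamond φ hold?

Frame correspondent (Sahlqvist): \forall x \forall y \forall z (Rxy \wedge Rxz \to \exists w (Ryw \wedge Rzw)) — i.e. convergence.
G1: fails — R10 and R12 but 0 and 2 have no common successor.
G2: holds.
G3: fails — Rnn and Rnp but n and p have no common successor.
G4: fails — Rw1w2 and Rw1w0 but w2 and w0 have no common successor.
Valid on: G2.

G2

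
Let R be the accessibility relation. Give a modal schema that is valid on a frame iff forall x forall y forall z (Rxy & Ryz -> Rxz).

□r → □□r

The condition is transitivity. The 4 schema □r → □□r defines it.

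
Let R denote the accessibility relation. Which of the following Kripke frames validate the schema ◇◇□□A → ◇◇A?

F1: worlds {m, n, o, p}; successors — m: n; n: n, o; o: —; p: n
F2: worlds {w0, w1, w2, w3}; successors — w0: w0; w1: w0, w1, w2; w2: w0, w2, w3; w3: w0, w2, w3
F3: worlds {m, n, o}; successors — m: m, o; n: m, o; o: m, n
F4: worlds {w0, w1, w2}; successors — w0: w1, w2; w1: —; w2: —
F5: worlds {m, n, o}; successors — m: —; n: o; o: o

F2, F3, F4, F5

The schema corresponds to a generalized confluence (Geach) condition: ∀x ∀y (xR²y → ∃w (yR²w ∧ xR²w)).
F1: fails — mR²o but no w with oR²w and mR²w.
F2: ✓.
F3: ✓.
F4: ✓.
F5: ✓.
Valid on: F2, F3, F4, F5.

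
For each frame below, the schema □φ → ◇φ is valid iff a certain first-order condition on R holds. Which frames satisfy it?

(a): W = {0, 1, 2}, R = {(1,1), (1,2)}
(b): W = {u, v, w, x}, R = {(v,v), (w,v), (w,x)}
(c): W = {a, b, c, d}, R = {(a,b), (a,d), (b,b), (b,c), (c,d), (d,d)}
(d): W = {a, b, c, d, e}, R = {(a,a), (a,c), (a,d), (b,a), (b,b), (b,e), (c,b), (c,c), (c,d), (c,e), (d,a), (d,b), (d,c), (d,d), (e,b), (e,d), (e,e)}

This is the axiom for seriality; its first-order frame correspondent is ∀x ∃y Rxy.
(a): fails — world 0 has no successor.
(b): fails — world u has no successor.
(c): condition met.
(d): condition met.
Valid on: (c), (d).

(c), (d)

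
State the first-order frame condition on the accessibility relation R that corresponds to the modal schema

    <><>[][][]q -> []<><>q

This is a Sahlqvist (Geach-type) schema ◇^2□^3q → □^1◇^2q.
First-order correspondent: forall x forall y forall z ((x R^2 y & xRz) -> exists w (y R^3 w & z R^2 w)).

forall x forall y forall z ((x R^2 y & xRz) -> exists w (y R^3 w & z R^2 w))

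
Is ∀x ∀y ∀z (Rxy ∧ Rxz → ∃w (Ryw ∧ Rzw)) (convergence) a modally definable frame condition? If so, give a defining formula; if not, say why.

Yes: it is convergence, defined by the .2 schema ◇□p → □◇p.
Suppose ◇□p→□◇p is valid. Take Rxy, Rxz and set V(p)={w : Ryw}. Then □p at y so ◇□p at x, so □◇p at x, so ◇p at z, giving w with Rzw and Ryw.

Definable; ◇□p → □◇p defines it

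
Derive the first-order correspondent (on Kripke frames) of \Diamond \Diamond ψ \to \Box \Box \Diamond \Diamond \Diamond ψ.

\forall x \forall y \forall z ((x R^2 y \wedge x R^2 z) \to \exists w (y = w \wedge z R^3 w))

This is a Sahlqvist (Geach-type) schema ◇^2□^0ψ → □^2◇^3ψ.
Minimal-valuation argument: fix x; take any y with xR^2y and any z with xR^2z. Set V(ψ) to the set of worlds R-reachable from y in exactly 0 steps. Then □^0ψ holds at y, so the antecedent holds at x; validity forces ◇^3ψ at z, giving a w with zR^3w and yR^0w.
First-order correspondent: \forall x \forall y \forall z ((x R^2 y \wedge x R^2 z) \to \exists w (y = w \wedge z R^3 w)).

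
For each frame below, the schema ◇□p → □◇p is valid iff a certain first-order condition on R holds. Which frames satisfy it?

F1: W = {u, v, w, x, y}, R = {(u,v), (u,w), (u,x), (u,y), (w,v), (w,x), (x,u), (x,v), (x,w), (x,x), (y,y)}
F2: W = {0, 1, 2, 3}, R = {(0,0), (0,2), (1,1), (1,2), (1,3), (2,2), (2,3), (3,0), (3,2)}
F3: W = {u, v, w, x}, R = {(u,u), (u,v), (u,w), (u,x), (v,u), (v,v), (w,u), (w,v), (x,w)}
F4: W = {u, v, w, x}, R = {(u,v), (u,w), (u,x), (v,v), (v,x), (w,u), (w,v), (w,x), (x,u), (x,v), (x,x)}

This is the axiom for convergence; its first-order frame correspondent is ∀x ∀y ∀z (Rxy ∧ Rxz → ∃w (Ryw ∧ Rzw)).
F1: fails — Ruv and Ruv but v and v have no common successor.
F2: satisfies the condition.
F3: fails — Ruv and Rux but v and x have no common successor.
F4: satisfies the condition.
Valid on: F2, F4.

F2, F4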